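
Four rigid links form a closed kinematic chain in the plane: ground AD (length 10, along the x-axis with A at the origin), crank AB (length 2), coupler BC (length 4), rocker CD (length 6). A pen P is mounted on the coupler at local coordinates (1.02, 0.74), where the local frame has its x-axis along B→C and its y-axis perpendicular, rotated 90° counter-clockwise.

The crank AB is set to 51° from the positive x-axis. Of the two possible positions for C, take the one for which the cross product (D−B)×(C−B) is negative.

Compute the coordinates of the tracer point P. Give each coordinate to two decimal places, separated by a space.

2.51 1.37

A=(0,0), D=(10.00,0)
B = A + 2.00·(cos51°, sin51°) = (1.2586, 1.5543)
|BD| = 8.8785
circle(B,4.00) ∩ circle(D,6.00): a=3.3129, h=2.2416
  candidates: C₊=(4.9128,3.1813) cross=19.902; C₋=(4.1280,-1.2326) cross=-19.902
  mode - wants cross < 0 → take C=(4.1280,-1.2326) (cross=-19.902)
ex = (C−B)/|BC| = (0.7173,-0.6967); ey = (0.6967,0.7173)
P = B + 1.02·ex + 0.74·ey = (2.5059,1.3745)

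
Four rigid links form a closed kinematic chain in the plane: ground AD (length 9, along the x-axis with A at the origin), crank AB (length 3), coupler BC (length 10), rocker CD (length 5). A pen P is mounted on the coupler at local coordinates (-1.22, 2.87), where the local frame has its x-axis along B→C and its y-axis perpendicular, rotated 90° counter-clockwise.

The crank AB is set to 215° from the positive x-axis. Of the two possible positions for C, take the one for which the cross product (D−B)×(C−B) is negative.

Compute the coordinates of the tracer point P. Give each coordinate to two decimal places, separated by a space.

A=(0,0), D=(9.00,0)
B = A + 3.00·(cos215°, sin215°) = (-2.4575, -1.7207)
|BD| = 11.5859
circle(B,10.00) ∩ circle(D,5.00): a=9.0297, h=4.2971
  candidates: C₊=(5.8339,3.8698) cross=49.786; C₋=(7.1103,-4.6291) cross=-49.786
  mode - wants cross < 0 → take C=(7.1103,-4.6291) (cross=-49.786)
ex = (C−B)/|BC| = (0.9568,-0.2908); ey = (0.2908,0.9568)
P = B + -1.22·ex + 2.87·ey = (-2.7900,1.3800)

-2.79 1.38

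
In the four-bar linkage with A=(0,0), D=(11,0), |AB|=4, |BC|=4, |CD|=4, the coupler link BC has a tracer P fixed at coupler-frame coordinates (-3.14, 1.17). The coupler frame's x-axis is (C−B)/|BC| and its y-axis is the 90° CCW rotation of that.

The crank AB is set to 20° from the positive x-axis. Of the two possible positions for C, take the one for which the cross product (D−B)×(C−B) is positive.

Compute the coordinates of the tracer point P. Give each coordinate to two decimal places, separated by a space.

0.44 1.85

A=(0,0), D=(11.00,0)
B = A + 4.00·(cos20°, sin20°) = (3.7588, 1.3681)
|BD| = 7.3693
circle(B,4.00) ∩ circle(D,4.00): a=3.6847, h=1.5567
  candidates: C₊=(7.6684,2.2137) cross=11.472; C₋=(7.0904,-0.8456) cross=-11.472
  mode + wants cross > 0 → take C=(7.6684,2.2137) (cross=11.472)
ex = (C−B)/|BC| = (0.9774,0.2114); ey = (-0.2114,0.9774)
P = B + -3.14·ex + 1.17·ey = (0.4424,1.8479)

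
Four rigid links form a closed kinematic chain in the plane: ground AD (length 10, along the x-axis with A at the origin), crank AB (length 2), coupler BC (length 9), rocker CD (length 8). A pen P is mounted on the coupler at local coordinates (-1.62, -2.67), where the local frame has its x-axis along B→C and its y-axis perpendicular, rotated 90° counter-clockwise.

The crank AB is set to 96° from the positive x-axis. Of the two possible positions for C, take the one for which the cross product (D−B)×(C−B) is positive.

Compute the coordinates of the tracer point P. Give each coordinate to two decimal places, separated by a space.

A=(0,0), D=(10.00,0)
B = A + 2.00·(cos96°, sin96°) = (-0.2091, 1.9890)
|BD| = 10.4010
circle(B,9.00) ∩ circle(D,8.00): a=6.0177, h=6.6923
  candidates: C₊=(6.9774,7.4070) cross=69.607; C₋=(4.4178,-5.7305) cross=-69.607
  mode + wants cross > 0 → take C=(6.9774,7.4070) (cross=69.607)
ex = (C−B)/|BC| = (0.7985,0.6020); ey = (-0.6020,0.7985)
P = B + -1.62·ex + -2.67·ey = (0.1047,-1.1182)

0.10 -1.12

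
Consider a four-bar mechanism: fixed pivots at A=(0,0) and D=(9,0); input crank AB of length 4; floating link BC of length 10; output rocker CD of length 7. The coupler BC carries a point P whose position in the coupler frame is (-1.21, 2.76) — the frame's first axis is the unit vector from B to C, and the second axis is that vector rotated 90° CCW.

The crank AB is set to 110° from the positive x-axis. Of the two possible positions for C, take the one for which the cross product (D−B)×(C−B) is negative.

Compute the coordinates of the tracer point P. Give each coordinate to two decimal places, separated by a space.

0.35 6.23

A=(0,0), D=(9.00,0)
B = A + 4.00·(cos110°, sin110°) = (-1.3681, 3.7588)
|BD| = 11.0284
circle(B,10.00) ∩ circle(D,7.00): a=7.8264, h=6.2247
  candidates: C₊=(8.1113,6.9434) cross=68.649; C₋=(3.8682,-4.7607) cross=-68.649
  mode - wants cross < 0 → take C=(3.8682,-4.7607) (cross=-68.649)
ex = (C−B)/|BC| = (0.5236,-0.8519); ey = (0.8519,0.5236)
P = B + -1.21·ex + 2.76·ey = (0.3497,6.2348)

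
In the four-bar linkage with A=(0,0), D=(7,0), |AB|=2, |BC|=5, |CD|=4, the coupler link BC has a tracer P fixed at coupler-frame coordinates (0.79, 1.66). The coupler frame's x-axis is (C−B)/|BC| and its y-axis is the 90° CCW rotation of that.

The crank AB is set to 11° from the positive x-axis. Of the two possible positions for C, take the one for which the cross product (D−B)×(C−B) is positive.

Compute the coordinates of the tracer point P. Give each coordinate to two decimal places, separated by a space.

1.42 2.14

A=(0,0), D=(7.00,0)
B = A + 2.00·(cos11°, sin11°) = (1.9633, 0.3816)
|BD| = 5.0512
circle(B,5.00) ∩ circle(D,4.00): a=3.4165, h=3.6507
  candidates: C₊=(5.6458,3.7638) cross=18.440; C₋=(5.0941,-3.5168) cross=-18.440
  mode + wants cross > 0 → take C=(5.6458,3.7638) (cross=18.440)
ex = (C−B)/|BC| = (0.7365,0.6764); ey = (-0.6764,0.7365)
P = B + 0.79·ex + 1.66·ey = (1.4222,2.1386)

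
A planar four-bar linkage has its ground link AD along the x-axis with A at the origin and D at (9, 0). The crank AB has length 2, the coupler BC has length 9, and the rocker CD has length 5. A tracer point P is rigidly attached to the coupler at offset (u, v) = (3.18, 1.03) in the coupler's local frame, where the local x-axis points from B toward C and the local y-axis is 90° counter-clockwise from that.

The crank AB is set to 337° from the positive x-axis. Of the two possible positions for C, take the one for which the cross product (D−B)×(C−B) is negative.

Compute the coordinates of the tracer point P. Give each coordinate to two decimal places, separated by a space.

5.14 -1.33

A=(0,0), D=(9.00,0)
B = A + 2.00·(cos337°, sin337°) = (1.8410, -0.7815)
|BD| = 7.2015
circle(B,9.00) ∩ circle(D,5.00): a=7.4888, h=4.9917
  candidates: C₊=(8.7439,4.9934) cross=35.948; C₋=(9.8273,-4.9311) cross=-35.948
  mode - wants cross < 0 → take C=(9.8273,-4.9311) (cross=-35.948)
ex = (C−B)/|BC| = (0.8874,-0.4611); ey = (0.4611,0.8874)
P = B + 3.18·ex + 1.03·ey = (5.1377,-1.3337)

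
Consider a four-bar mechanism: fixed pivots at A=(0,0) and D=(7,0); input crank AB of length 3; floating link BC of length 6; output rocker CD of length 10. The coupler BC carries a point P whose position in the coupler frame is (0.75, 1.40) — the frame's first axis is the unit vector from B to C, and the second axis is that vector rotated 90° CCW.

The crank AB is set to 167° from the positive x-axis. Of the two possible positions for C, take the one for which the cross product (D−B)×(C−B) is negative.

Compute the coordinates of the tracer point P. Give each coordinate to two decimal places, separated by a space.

A=(0,0), D=(7.00,0)
B = A + 3.00·(cos167°, sin167°) = (-2.9231, 0.6749)
|BD| = 9.9460
circle(B,6.00) ∩ circle(D,10.00): a=1.7557, h=5.7374
  candidates: C₊=(-0.7822,6.2799) cross=57.064; C₋=(-1.5608,-5.1684) cross=-57.064
  mode - wants cross < 0 → take C=(-1.5608,-5.1684) (cross=-57.064)
ex = (C−B)/|BC| = (0.2271,-0.9739); ey = (0.9739,0.2271)
P = B + 0.75·ex + 1.40·ey = (-1.3894,0.2623)

-1.39 0.26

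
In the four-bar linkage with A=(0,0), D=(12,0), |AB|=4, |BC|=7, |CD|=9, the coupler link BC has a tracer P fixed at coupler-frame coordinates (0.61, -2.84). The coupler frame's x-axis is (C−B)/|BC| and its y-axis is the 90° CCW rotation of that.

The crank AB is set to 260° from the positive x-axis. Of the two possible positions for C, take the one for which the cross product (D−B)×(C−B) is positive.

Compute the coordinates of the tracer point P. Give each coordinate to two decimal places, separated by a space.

2.00 -5.01

A=(0,0), D=(12.00,0)
B = A + 4.00·(cos260°, sin260°) = (-0.6946, -3.9392)
|BD| = 13.2917
circle(B,7.00) ∩ circle(D,9.00): a=5.4421, h=4.4027
  candidates: C₊=(3.1982,1.8785) cross=58.519; C₋=(5.8078,-6.5312) cross=-58.519
  mode + wants cross > 0 → take C=(3.1982,1.8785) (cross=58.519)
ex = (C−B)/|BC| = (0.5561,0.8311); ey = (-0.8311,0.5561)
P = B + 0.61·ex + -2.84·ey = (2.0050,-5.0116)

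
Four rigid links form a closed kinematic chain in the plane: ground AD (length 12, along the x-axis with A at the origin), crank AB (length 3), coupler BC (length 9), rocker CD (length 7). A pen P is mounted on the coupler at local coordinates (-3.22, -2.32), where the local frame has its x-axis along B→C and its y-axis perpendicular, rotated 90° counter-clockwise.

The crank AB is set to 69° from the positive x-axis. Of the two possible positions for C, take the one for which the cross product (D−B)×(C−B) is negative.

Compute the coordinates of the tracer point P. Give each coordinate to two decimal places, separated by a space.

-2.72 3.96

A=(0,0), D=(12.00,0)
B = A + 3.00·(cos69°, sin69°) = (1.0751, 2.8007)
|BD| = 11.2782
circle(B,9.00) ∩ circle(D,7.00): a=7.0578, h=5.5846
  candidates: C₊=(9.2986,6.4578) cross=62.984; C₋=(6.5249,-4.3616) cross=-62.984
  mode - wants cross < 0 → take C=(6.5249,-4.3616) (cross=-62.984)
ex = (C−B)/|BC| = (0.6055,-0.7958); ey = (0.7958,0.6055)
P = B + -3.22·ex + -2.32·ey = (-2.7210,3.9584)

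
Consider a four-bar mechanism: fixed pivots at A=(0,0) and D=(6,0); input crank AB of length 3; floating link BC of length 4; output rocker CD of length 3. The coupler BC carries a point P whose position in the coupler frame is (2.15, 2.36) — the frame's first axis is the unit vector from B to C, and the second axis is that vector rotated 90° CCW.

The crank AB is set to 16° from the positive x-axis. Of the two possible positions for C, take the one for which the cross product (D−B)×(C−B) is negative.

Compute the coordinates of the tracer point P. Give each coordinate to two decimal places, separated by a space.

A=(0,0), D=(6.00,0)
B = A + 3.00·(cos16°, sin16°) = (2.8838, 0.8269)
|BD| = 3.2241
circle(B,4.00) ∩ circle(D,3.00): a=2.6976, h=2.9534
  candidates: C₊=(6.2487,2.9897) cross=9.522; C₋=(4.7337,-2.7196) cross=-9.522
  mode - wants cross < 0 → take C=(4.7337,-2.7196) (cross=-9.522)
ex = (C−B)/|BC| = (0.4625,-0.8866); ey = (0.8866,0.4625)
P = B + 2.15·ex + 2.36·ey = (5.9706,0.0121)

5.97 0.01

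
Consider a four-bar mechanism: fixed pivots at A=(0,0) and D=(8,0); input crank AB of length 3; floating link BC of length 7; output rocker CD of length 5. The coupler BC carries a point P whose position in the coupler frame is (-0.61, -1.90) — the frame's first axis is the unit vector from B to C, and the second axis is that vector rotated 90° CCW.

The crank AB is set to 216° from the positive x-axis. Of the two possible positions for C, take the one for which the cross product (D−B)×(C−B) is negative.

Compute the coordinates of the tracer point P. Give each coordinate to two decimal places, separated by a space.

A=(0,0), D=(8.00,0)
B = A + 3.00·(cos216°, sin216°) = (-2.4271, -1.7634)
|BD| = 10.5751
circle(B,7.00) ∩ circle(D,5.00): a=6.4223, h=2.7846
  candidates: C₊=(3.4410,2.0532) cross=29.448; C₋=(4.3697,-3.4381) cross=-29.448
  mode - wants cross < 0 → take C=(4.3697,-3.4381) (cross=-29.448)
ex = (C−B)/|BC| = (0.9710,-0.2393); ey = (0.2393,0.9710)
P = B + -0.61·ex + -1.90·ey = (-3.4739,-3.4622)

-3.47 -3.46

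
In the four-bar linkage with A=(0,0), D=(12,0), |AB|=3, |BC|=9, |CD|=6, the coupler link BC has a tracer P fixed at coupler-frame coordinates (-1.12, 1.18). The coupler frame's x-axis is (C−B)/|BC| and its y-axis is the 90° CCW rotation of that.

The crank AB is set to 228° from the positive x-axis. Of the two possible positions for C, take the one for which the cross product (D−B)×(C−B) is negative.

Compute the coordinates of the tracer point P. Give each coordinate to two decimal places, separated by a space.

-2.99 -0.93

A=(0,0), D=(12.00,0)
B = A + 3.00·(cos228°, sin228°) = (-2.0074, -2.2294)
|BD| = 14.1837
circle(B,9.00) ∩ circle(D,6.00): a=8.6782, h=2.3852
  candidates: C₊=(6.1880,1.4902) cross=33.831; C₋=(6.9378,-3.2209) cross=-33.831
  mode - wants cross < 0 → take C=(6.9378,-3.2209) (cross=-33.831)
ex = (C−B)/|BC| = (0.9939,-0.1102); ey = (0.1102,0.9939)
P = B + -1.12·ex + 1.18·ey = (-2.9906,-0.9332)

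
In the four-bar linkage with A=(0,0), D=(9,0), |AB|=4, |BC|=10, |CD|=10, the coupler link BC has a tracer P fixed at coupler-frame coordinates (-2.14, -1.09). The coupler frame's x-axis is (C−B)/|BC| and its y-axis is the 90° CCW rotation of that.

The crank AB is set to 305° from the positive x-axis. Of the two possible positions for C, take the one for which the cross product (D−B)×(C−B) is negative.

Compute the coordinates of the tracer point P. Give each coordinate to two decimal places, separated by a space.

A=(0,0), D=(9.00,0)
B = A + 4.00·(cos305°, sin305°) = (2.2943, -3.2766)
|BD| = 7.4634
circle(B,10.00) ∩ circle(D,10.00): a=3.7317, h=9.2776
  candidates: C₊=(1.5741,6.6974) cross=69.243; C₋=(9.7202,-9.9740) cross=-69.243
  mode - wants cross < 0 → take C=(9.7202,-9.9740) (cross=-69.243)
ex = (C−B)/|BC| = (0.7426,-0.6697); ey = (0.6697,0.7426)
P = B + -2.14·ex + -1.09·ey = (-0.0249,-2.6528)

-0.02 -2.65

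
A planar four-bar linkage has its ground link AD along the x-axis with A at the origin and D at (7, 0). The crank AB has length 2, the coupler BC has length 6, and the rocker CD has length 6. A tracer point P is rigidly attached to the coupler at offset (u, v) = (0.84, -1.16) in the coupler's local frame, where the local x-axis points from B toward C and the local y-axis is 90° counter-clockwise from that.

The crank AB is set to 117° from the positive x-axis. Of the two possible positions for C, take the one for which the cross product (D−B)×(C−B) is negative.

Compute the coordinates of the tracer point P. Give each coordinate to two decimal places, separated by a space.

A=(0,0), D=(7.00,0)
B = A + 2.00·(cos117°, sin117°) = (-0.9080, 1.7820)
|BD| = 8.1063
circle(B,6.00) ∩ circle(D,6.00): a=4.0531, h=4.4240
  candidates: C₊=(4.0186,5.2068) cross=35.862; C₋=(2.0735,-3.4248) cross=-35.862
  mode - wants cross < 0 → take C=(2.0735,-3.4248) (cross=-35.862)
ex = (C−B)/|BC| = (0.4969,-0.8678); ey = (0.8678,0.4969)
P = B + 0.84·ex + -1.16·ey = (-1.4972,0.4766)

-1.50 0.48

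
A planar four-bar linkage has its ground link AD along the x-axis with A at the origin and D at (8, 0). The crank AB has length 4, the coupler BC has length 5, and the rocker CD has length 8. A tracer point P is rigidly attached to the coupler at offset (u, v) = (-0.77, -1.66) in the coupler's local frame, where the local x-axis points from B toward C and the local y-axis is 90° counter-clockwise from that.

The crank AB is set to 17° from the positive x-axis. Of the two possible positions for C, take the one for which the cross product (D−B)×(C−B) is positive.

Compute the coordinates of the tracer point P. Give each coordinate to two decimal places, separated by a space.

5.61 0.77

A=(0,0), D=(8.00,0)
B = A + 4.00·(cos17°, sin17°) = (3.8252, 1.1695)
|BD| = 4.3355
circle(B,5.00) ∩ circle(D,8.00): a=-2.3300, h=4.4239
  candidates: C₊=(2.7749,6.0579) cross=19.180; C₋=(0.3882,-2.4619) cross=-19.180
  mode + wants cross > 0 → take C=(2.7749,6.0579) (cross=19.180)
ex = (C−B)/|BC| = (-0.2101,0.9777); ey = (-0.9777,-0.2101)
P = B + -0.77·ex + -1.66·ey = (5.6099,0.7654)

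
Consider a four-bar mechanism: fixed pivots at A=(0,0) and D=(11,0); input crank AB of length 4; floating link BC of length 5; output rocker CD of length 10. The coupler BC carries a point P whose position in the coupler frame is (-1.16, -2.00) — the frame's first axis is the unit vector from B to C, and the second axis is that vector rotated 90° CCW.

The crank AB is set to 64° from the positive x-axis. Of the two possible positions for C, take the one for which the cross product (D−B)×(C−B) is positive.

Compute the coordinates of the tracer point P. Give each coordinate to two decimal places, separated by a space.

A=(0,0), D=(11.00,0)
B = A + 4.00·(cos64°, sin64°) = (1.7535, 3.5952)
|BD| = 9.9209
circle(B,5.00) ∩ circle(D,10.00): a=1.1805, h=4.8586
  candidates: C₊=(4.6145,7.6958) cross=48.202; C₋=(1.0931,-1.3610) cross=-48.202
  mode + wants cross > 0 → take C=(4.6145,7.6958) (cross=48.202)
ex = (C−B)/|BC| = (0.5722,0.8201); ey = (-0.8201,0.5722)
P = B + -1.16·ex + -2.00·ey = (2.7300,1.4995)

2.73 1.50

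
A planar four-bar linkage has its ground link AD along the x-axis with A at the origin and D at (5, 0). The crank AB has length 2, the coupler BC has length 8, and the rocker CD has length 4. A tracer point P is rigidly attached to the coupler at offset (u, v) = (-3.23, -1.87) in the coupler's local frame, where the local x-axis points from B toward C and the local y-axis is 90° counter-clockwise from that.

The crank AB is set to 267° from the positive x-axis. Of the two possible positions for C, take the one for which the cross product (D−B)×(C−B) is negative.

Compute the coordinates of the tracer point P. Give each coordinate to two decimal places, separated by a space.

A=(0,0), D=(5.00,0)
B = A + 2.00·(cos267°, sin267°) = (-0.1047, -1.9973)
|BD| = 5.4815
circle(B,8.00) ∩ circle(D,4.00): a=7.1191, h=3.6494
  candidates: C₊=(5.1953,3.9952) cross=20.004; C₋=(7.8548,-2.8018) cross=-20.004
  mode - wants cross < 0 → take C=(7.8548,-2.8018) (cross=-20.004)
ex = (C−B)/|BC| = (0.9949,-0.1006); ey = (0.1006,0.9949)
P = B + -3.23·ex + -1.87·ey = (-3.5064,-3.5329)

-3.51 -3.53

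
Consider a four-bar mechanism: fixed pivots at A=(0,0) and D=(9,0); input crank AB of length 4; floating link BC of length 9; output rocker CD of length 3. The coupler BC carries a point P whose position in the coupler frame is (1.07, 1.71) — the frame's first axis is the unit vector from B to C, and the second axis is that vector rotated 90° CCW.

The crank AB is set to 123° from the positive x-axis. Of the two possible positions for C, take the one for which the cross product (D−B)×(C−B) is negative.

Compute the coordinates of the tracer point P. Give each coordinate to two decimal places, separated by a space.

A=(0,0), D=(9.00,0)
B = A + 4.00·(cos123°, sin123°) = (-2.1786, 3.3547)
|BD| = 11.6711
circle(B,9.00) ∩ circle(D,3.00): a=8.9201, h=1.1967
  candidates: C₊=(6.7091,1.9369) cross=13.967; C₋=(6.0211,-0.3555) cross=-13.967
  mode - wants cross < 0 → take C=(6.0211,-0.3555) (cross=-13.967)
ex = (C−B)/|BC| = (0.9111,-0.4122); ey = (0.4122,0.9111)
P = B + 1.07·ex + 1.71·ey = (-0.4988,4.4715)

-0.50 4.47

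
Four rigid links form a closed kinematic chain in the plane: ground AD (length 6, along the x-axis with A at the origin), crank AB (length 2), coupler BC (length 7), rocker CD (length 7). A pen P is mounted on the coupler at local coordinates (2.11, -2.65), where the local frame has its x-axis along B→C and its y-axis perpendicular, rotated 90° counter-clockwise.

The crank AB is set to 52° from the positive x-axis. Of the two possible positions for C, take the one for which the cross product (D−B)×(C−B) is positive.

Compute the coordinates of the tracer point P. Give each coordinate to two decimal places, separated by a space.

A=(0,0), D=(6.00,0)
B = A + 2.00·(cos52°, sin52°) = (1.2313, 1.5760)
|BD| = 5.0224
circle(B,7.00) ∩ circle(D,7.00): a=2.5112, h=6.5341
  candidates: C₊=(5.6661,6.9920) cross=32.816; C₋=(1.5653,-5.4160) cross=-32.816
  mode + wants cross > 0 → take C=(5.6661,6.9920) (cross=32.816)
ex = (C−B)/|BC| = (0.6335,0.7737); ey = (-0.7737,0.6335)
P = B + 2.11·ex + -2.65·ey = (4.6184,1.5297)

4.62 1.53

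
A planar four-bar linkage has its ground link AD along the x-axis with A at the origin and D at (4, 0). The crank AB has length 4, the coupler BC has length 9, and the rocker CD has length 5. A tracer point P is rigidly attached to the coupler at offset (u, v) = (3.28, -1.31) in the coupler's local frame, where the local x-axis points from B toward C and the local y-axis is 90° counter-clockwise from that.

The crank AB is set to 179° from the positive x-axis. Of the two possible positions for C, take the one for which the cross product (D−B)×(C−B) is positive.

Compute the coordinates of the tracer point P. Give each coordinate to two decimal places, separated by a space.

A=(0,0), D=(4.00,0)
B = A + 4.00·(cos179°, sin179°) = (-3.9994, 0.0698)
|BD| = 7.9997
circle(B,9.00) ∩ circle(D,5.00): a=7.5000, h=4.9750
  candidates: C₊=(3.5437,4.9791) cross=39.798; C₋=(3.4569,-4.9704) cross=-39.798
  mode + wants cross > 0 → take C=(3.5437,4.9791) (cross=39.798)
ex = (C−B)/|BC| = (0.8381,0.5455); ey = (-0.5455,0.8381)
P = B + 3.28·ex + -1.31·ey = (-0.5358,0.7610)

-0.54 0.76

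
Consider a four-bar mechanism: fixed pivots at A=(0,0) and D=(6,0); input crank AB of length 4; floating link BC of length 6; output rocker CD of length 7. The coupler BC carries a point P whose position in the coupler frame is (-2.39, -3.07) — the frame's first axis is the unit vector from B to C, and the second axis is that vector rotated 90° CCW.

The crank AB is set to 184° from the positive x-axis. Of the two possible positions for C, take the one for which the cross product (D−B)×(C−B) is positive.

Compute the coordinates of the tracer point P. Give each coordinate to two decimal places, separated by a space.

-3.50 -4.14

A=(0,0), D=(6.00,0)
B = A + 4.00·(cos184°, sin184°) = (-3.9903, -0.2790)
|BD| = 9.9942
circle(B,6.00) ∩ circle(D,7.00): a=4.3467, h=4.1360
  candidates: C₊=(0.2393,3.9767) cross=41.335; C₋=(0.4702,-4.2920) cross=-41.335
  mode + wants cross > 0 → take C=(0.2393,3.9767) (cross=41.335)
ex = (C−B)/|BC| = (0.7049,0.7093); ey = (-0.7093,0.7049)
P = B + -2.39·ex + -3.07·ey = (-3.4975,-4.1383)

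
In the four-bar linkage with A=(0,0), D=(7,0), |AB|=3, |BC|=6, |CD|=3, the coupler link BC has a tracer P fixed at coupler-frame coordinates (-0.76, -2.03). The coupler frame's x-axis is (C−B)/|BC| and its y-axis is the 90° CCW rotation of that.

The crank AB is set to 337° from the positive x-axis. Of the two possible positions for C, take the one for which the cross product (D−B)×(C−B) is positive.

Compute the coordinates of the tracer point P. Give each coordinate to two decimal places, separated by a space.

3.63 -3.16

A=(0,0), D=(7.00,0)
B = A + 3.00·(cos337°, sin337°) = (2.7615, -1.1722)
|BD| = 4.3976
circle(B,6.00) ∩ circle(D,3.00): a=5.2687, h=2.8708
  candidates: C₊=(7.0743,2.9991) cross=12.624; C₋=(8.6048,-2.5347) cross=-12.624
  mode + wants cross > 0 → take C=(7.0743,2.9991) (cross=12.624)
ex = (C−B)/|BC| = (0.7188,0.6952); ey = (-0.6952,0.7188)
P = B + -0.76·ex + -2.03·ey = (3.6265,-3.1597)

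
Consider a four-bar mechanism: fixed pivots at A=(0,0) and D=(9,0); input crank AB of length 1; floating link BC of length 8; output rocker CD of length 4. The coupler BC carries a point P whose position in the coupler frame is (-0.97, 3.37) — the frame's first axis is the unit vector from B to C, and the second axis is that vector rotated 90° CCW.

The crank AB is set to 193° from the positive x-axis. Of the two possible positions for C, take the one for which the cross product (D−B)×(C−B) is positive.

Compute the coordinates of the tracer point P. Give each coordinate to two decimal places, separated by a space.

A=(0,0), D=(9.00,0)
B = A + 1.00·(cos193°, sin193°) = (-0.9744, -0.2250)
|BD| = 9.9769
circle(B,8.00) ∩ circle(D,4.00): a=7.3940, h=3.0543
  candidates: C₊=(6.3489,2.9953) cross=30.472; C₋=(6.4866,-3.1117) cross=-30.472
  mode + wants cross > 0 → take C=(6.3489,2.9953) (cross=30.472)
ex = (C−B)/|BC| = (0.9154,0.4025); ey = (-0.4025,0.9154)
P = B + -0.97·ex + 3.37·ey = (-3.2188,2.4695)

-3.22 2.47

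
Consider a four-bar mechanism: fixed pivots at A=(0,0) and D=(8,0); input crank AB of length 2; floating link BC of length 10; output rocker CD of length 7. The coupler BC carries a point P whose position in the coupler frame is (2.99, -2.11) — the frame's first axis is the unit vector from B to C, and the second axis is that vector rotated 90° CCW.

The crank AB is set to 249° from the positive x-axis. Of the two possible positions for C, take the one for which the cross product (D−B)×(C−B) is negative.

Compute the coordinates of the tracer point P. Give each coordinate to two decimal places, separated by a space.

0.77 -5.21

A=(0,0), D=(8.00,0)
B = A + 2.00·(cos249°, sin249°) = (-0.7167, -1.8672)
|BD| = 8.9145
circle(B,10.00) ∩ circle(D,7.00): a=7.3178, h=6.8155
  candidates: C₊=(5.0112,6.3298) cross=60.756; C₋=(7.8662,-6.9987) cross=-60.756
  mode - wants cross < 0 → take C=(7.8662,-6.9987) (cross=-60.756)
ex = (C−B)/|BC| = (0.8583,-0.5132); ey = (0.5132,0.8583)
P = B + 2.99·ex + -2.11·ey = (0.7668,-5.2125)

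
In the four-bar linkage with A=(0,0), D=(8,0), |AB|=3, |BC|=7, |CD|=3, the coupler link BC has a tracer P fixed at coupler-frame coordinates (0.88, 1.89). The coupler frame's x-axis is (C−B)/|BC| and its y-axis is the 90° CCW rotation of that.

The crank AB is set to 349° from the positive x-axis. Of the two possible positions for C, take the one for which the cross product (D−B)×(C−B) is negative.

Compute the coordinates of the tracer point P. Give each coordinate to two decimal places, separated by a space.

4.31 1.00

A=(0,0), D=(8.00,0)
B = A + 3.00·(cos349°, sin349°) = (2.9449, -0.5724)
|BD| = 5.0874
circle(B,7.00) ∩ circle(D,3.00): a=6.4750, h=2.6598
  candidates: C₊=(9.0795,2.7991) cross=13.532; C₋=(9.6780,-2.4868) cross=-13.532
  mode - wants cross < 0 → take C=(9.6780,-2.4868) (cross=-13.532)
ex = (C−B)/|BC| = (0.9619,-0.2735); ey = (0.2735,0.9619)
P = B + 0.88·ex + 1.89·ey = (4.3082,1.0049)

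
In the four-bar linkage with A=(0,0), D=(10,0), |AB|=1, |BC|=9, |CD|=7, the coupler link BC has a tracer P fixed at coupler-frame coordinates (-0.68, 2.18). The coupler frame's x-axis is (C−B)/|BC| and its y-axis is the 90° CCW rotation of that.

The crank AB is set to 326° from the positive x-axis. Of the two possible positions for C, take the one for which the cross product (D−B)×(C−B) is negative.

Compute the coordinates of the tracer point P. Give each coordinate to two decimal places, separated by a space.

1.77 1.52

A=(0,0), D=(10.00,0)
B = A + 1.00·(cos326°, sin326°) = (0.8290, -0.5592)
|BD| = 9.1880
circle(B,9.00) ∩ circle(D,7.00): a=6.3354, h=6.3924
  candidates: C₊=(6.7636,6.2069) cross=58.733; C₋=(7.5417,-6.5542) cross=-58.733
  mode - wants cross < 0 → take C=(7.5417,-6.5542) (cross=-58.733)
ex = (C−B)/|BC| = (0.7459,-0.6661); ey = (0.6661,0.7459)
P = B + -0.68·ex + 2.18·ey = (1.7740,1.5197)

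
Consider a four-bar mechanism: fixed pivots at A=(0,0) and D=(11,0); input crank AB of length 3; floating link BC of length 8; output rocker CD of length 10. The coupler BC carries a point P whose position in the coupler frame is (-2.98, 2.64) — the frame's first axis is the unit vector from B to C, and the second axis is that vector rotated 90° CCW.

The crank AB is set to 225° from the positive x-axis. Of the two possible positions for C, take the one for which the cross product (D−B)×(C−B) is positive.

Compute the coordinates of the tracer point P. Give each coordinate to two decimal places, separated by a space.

-5.94 -3.23

A=(0,0), D=(11.00,0)
B = A + 3.00·(cos225°, sin225°) = (-2.1213, -2.1213)
|BD| = 13.2917
circle(B,8.00) ∩ circle(D,10.00): a=5.2916, h=5.9999
  candidates: C₊=(2.1449,4.6462) cross=79.749; C₋=(4.0600,-7.1998) cross=-79.749
  mode + wants cross > 0 → take C=(2.1449,4.6462) (cross=79.749)
ex = (C−B)/|BC| = (0.5333,0.8459); ey = (-0.8459,0.5333)
P = B + -2.98·ex + 2.64·ey = (-5.9438,-3.2344)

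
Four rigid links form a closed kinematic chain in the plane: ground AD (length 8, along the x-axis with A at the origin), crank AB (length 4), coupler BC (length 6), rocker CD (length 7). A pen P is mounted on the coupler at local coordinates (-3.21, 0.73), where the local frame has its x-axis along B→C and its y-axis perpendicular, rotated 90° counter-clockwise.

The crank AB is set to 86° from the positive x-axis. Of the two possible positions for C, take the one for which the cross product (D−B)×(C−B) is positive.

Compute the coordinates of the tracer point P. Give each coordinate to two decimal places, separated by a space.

A=(0,0), D=(8.00,0)
B = A + 4.00·(cos86°, sin86°) = (0.2790, 3.9903)
|BD| = 8.6911
circle(B,6.00) ∩ circle(D,7.00): a=3.5977, h=4.8017
  candidates: C₊=(5.6797,6.6042) cross=41.733; C₋=(1.2705,-1.9273) cross=-41.733
  mode + wants cross > 0 → take C=(5.6797,6.6042) (cross=41.733)
ex = (C−B)/|BC| = (0.9001,0.4357); ey = (-0.4357,0.9001)
P = B + -3.21·ex + 0.73·ey = (-2.9284,3.2488)

-2.93 3.25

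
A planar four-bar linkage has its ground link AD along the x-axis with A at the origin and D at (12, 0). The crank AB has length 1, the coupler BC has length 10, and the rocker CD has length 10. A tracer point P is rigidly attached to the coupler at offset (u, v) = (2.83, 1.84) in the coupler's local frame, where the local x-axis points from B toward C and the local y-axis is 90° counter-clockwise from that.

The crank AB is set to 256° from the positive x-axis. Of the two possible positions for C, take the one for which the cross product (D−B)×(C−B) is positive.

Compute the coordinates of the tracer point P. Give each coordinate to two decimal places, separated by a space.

-0.22 2.41

A=(0,0), D=(12.00,0)
B = A + 1.00·(cos256°, sin256°) = (-0.2419, -0.9703)
|BD| = 12.2803
circle(B,10.00) ∩ circle(D,10.00): a=6.1402, h=7.8929
  candidates: C₊=(5.2554,7.3831) cross=96.928; C₋=(6.5027,-8.3534) cross=-96.928
  mode + wants cross > 0 → take C=(5.2554,7.3831) (cross=96.928)
ex = (C−B)/|BC| = (0.5497,0.8353); ey = (-0.8353,0.5497)
P = B + 2.83·ex + 1.84·ey = (-0.2232,2.4052)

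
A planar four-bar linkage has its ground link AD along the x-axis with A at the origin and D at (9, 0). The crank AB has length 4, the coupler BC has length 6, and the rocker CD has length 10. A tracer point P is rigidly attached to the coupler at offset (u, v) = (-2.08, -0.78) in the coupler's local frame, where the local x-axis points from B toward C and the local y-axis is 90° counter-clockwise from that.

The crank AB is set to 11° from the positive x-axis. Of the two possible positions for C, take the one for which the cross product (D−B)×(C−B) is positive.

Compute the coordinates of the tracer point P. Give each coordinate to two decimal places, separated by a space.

5.62 -0.67

A=(0,0), D=(9.00,0)
B = A + 4.00·(cos11°, sin11°) = (3.9265, 0.7632)
|BD| = 5.1306
circle(B,6.00) ∩ circle(D,10.00): a=-3.6718, h=4.7453
  candidates: C₊=(1.0015,6.0019) cross=24.346; C₋=(-0.4104,-3.3830) cross=-24.346
  mode + wants cross > 0 → take C=(1.0015,6.0019) (cross=24.346)
ex = (C−B)/|BC| = (-0.4875,0.8731); ey = (-0.8731,-0.4875)
P = B + -2.08·ex + -0.78·ey = (5.6216,-0.6726)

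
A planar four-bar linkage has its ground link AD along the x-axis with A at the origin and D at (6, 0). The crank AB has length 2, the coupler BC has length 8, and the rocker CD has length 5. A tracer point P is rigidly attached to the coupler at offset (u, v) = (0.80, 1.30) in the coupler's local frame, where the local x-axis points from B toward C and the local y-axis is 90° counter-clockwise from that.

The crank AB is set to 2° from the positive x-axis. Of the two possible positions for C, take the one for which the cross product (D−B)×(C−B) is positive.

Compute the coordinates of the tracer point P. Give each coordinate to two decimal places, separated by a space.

A=(0,0), D=(6.00,0)
B = A + 2.00·(cos2°, sin2°) = (1.9988, 0.0698)
|BD| = 4.0018
circle(B,8.00) ∩ circle(D,5.00): a=6.8737, h=4.0930
  candidates: C₊=(8.9428,4.0423) cross=16.379; C₋=(8.8000,-4.1424) cross=-16.379
  mode + wants cross > 0 → take C=(8.9428,4.0423) (cross=16.379)
ex = (C−B)/|BC| = (0.8680,0.4966); ey = (-0.4966,0.8680)
P = B + 0.80·ex + 1.30·ey = (2.0477,1.5954)

2.05 1.60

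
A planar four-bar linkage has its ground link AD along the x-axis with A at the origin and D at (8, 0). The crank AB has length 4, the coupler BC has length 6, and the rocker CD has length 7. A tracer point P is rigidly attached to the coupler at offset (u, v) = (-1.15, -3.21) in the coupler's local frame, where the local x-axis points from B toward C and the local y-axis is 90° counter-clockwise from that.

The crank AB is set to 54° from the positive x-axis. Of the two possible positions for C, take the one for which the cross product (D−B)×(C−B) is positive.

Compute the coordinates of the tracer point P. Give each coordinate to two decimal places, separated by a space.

A=(0,0), D=(8.00,0)
B = A + 4.00·(cos54°, sin54°) = (2.3511, 3.2361)
|BD| = 6.5101
circle(B,6.00) ∩ circle(D,7.00): a=2.2566, h=5.5595
  candidates: C₊=(7.0727,6.9383) cross=36.193; C₋=(1.5457,-2.7096) cross=-36.193
  mode + wants cross > 0 → take C=(7.0727,6.9383) (cross=36.193)
ex = (C−B)/|BC| = (0.7869,0.6170); ey = (-0.6170,0.7869)
P = B + -1.15·ex + -3.21·ey = (3.4269,0.0004)

3.43 0.00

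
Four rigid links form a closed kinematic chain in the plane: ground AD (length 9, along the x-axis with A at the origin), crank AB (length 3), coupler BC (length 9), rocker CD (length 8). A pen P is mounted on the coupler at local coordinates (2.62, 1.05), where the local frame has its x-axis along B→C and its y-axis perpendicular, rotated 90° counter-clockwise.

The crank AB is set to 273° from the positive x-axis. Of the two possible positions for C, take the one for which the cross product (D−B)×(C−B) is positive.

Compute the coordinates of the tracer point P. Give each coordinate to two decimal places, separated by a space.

A=(0,0), D=(9.00,0)
B = A + 3.00·(cos273°, sin273°) = (0.1570, -2.9959)
|BD| = 9.3367
circle(B,9.00) ∩ circle(D,8.00): a=5.5787, h=7.0624
  candidates: C₊=(3.1746,5.4831) cross=65.940; C₋=(7.7069,-7.8948) cross=-65.940
  mode + wants cross > 0 → take C=(3.1746,5.4831) (cross=65.940)
ex = (C−B)/|BC| = (0.3353,0.9421); ey = (-0.9421,0.3353)
P = B + 2.62·ex + 1.05·ey = (0.0462,-0.1755)

0.05 -0.18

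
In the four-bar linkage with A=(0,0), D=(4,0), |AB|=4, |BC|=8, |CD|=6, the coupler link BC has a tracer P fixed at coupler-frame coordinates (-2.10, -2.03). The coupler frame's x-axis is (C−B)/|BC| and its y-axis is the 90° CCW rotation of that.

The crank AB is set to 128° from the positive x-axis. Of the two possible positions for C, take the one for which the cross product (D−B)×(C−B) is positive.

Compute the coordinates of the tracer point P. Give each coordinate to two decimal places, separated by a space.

A=(0,0), D=(4.00,0)
B = A + 4.00·(cos128°, sin128°) = (-2.4626, 3.1520)
|BD| = 7.1904
circle(B,8.00) ∩ circle(D,6.00): a=5.5422, h=5.7692
  candidates: C₊=(5.0477,5.9078) cross=41.483; C₋=(-0.0104,-4.4628) cross=-41.483
  mode + wants cross > 0 → take C=(5.0477,5.9078) (cross=41.483)
ex = (C−B)/|BC| = (0.9388,0.3445); ey = (-0.3445,0.9388)
P = B + -2.10·ex + -2.03·ey = (-3.7348,0.5229)

-3.73 0.52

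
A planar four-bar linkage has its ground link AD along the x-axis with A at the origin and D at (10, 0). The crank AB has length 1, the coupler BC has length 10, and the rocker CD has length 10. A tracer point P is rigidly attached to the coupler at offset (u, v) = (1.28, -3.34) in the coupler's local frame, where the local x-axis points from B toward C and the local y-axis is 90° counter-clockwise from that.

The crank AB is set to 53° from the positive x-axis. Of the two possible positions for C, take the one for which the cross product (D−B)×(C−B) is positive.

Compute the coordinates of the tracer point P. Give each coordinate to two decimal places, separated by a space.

4.10 0.05

A=(0,0), D=(10.00,0)
B = A + 1.00·(cos53°, sin53°) = (0.6018, 0.7986)
|BD| = 9.4321
circle(B,10.00) ∩ circle(D,10.00): a=4.7160, h=8.8181
  candidates: C₊=(6.0476,9.1858) cross=83.173; C₋=(4.5543,-8.3871) cross=-83.173
  mode + wants cross > 0 → take C=(6.0476,9.1858) (cross=83.173)
ex = (C−B)/|BC| = (0.5446,0.8387); ey = (-0.8387,0.5446)
P = B + 1.28·ex + -3.34·ey = (4.1002,0.0533)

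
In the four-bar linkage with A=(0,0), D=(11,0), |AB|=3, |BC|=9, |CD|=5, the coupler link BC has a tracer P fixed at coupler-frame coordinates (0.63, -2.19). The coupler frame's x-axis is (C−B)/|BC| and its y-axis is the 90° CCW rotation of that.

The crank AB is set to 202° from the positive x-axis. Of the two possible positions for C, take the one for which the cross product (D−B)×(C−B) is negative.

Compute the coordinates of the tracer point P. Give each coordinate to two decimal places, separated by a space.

-2.23 -3.33

A=(0,0), D=(11.00,0)
B = A + 3.00·(cos202°, sin202°) = (-2.7816, -1.1238)
|BD| = 13.8273
circle(B,9.00) ∩ circle(D,5.00): a=8.9386, h=1.0492
  candidates: C₊=(6.0422,0.6484) cross=14.508; C₋=(6.2128,-1.4431) cross=-14.508
  mode - wants cross < 0 → take C=(6.2128,-1.4431) (cross=-14.508)
ex = (C−B)/|BC| = (0.9994,-0.0355); ey = (0.0355,0.9994)
P = B + 0.63·ex + -2.19·ey = (-2.2296,-3.3348)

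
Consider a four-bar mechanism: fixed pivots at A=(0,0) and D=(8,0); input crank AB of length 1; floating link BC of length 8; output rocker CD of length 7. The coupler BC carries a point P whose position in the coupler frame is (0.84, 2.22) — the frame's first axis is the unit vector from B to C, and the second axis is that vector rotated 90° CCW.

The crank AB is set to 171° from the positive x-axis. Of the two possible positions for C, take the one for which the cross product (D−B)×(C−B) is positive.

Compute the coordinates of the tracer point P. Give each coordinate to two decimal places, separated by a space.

-2.05 2.28

A=(0,0), D=(8.00,0)
B = A + 1.00·(cos171°, sin171°) = (-0.9877, 0.1564)
|BD| = 8.9890
circle(B,8.00) ∩ circle(D,7.00): a=5.3289, h=5.9668
  candidates: C₊=(4.4442,6.0296) cross=53.636; C₋=(4.2365,-5.9022) cross=-53.636
  mode + wants cross > 0 → take C=(4.4442,6.0296) (cross=53.636)
ex = (C−B)/|BC| = (0.6790,0.7341); ey = (-0.7341,0.6790)
P = B + 0.84·ex + 2.22·ey = (-2.0471,2.2805)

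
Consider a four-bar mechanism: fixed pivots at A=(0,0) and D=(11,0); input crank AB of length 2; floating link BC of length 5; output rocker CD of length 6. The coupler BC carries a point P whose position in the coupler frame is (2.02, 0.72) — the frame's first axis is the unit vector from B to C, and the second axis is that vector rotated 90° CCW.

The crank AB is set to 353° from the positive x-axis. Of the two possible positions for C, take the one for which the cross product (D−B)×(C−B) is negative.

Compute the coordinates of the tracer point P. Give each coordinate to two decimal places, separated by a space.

A=(0,0), D=(11.00,0)
B = A + 2.00·(cos353°, sin353°) = (1.9851, -0.2437)
|BD| = 9.0182
circle(B,5.00) ∩ circle(D,6.00): a=3.8992, h=3.1299
  candidates: C₊=(5.7983,2.9904) cross=28.226; C₋=(5.9675,-3.2671) cross=-28.226
  mode - wants cross < 0 → take C=(5.9675,-3.2671) (cross=-28.226)
ex = (C−B)/|BC| = (0.7965,-0.6047); ey = (0.6047,0.7965)
P = B + 2.02·ex + 0.72·ey = (4.0293,-0.8917)

4.03 -0.89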